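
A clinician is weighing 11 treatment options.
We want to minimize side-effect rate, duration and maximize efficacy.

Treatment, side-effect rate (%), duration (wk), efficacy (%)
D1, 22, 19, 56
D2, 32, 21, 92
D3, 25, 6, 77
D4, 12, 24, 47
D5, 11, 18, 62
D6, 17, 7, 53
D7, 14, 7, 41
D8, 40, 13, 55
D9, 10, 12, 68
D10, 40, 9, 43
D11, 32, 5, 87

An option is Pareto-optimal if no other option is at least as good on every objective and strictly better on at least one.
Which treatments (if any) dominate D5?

D9: side-effect rate 10≤11, duration 12≤18, efficacy 68≥62 — dominates D5.
Others (D1, D2, D3, D4, D6, D7, D8, D10, D11) are each worse than D5 on at least one objective.

D9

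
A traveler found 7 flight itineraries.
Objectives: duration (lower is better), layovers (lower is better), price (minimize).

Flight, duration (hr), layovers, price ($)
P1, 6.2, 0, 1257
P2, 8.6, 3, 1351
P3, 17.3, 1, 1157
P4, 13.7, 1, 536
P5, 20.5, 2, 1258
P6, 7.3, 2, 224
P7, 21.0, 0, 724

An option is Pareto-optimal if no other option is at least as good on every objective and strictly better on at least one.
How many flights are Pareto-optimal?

P1: not dominated (best duration).
P2: dominated by P1 (duration 6.2≤8.6, layovers 0≤3, price 1257≤1351).
P3: dominated by P4 (duration 13.7≤17.3, layovers 1≤1, price 536≤1157).
P4: not dominated.
P5: dominated by P1 (duration 6.2≤20.5, layovers 0≤2, price 1257≤1258).
P6: not dominated (best price).
P7: not dominated.
Pareto-optimal: P1, P4, P6, P7 → 4.

4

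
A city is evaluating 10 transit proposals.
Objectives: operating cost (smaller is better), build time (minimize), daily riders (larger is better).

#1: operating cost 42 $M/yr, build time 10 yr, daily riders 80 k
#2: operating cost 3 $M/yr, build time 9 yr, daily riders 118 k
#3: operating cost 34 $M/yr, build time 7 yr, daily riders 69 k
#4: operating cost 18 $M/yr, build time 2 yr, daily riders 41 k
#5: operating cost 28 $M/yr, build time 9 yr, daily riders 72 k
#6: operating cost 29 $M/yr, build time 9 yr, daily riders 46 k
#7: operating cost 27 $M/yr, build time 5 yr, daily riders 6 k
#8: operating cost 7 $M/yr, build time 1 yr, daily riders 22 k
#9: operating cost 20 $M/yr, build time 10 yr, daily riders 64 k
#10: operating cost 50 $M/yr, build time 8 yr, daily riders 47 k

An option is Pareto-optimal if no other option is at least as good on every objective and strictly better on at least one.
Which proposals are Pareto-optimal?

#2, #3, #4, #8

#1: dominated by #2 (operating cost 3≤42, build time 9≤10, daily riders 118≥80).
#2: not dominated (best operating cost).
#3: not dominated.
#4: not dominated.
#5: dominated by #2 (operating cost 3≤28, build time 9≤9, daily riders 118≥72).
#6: dominated by #2 (operating cost 3≤29, build time 9≤9, daily riders 118≥46).
#7: dominated by #4 (operating cost 18≤27, build time 2≤5, daily riders 41≥6).
#8: not dominated (best build time).
#9: dominated by #2 (operating cost 3≤20, build time 9≤10, daily riders 118≥64).
#10: dominated by #3 (operating cost 34≤50, build time 7≤8, daily riders 69≥47).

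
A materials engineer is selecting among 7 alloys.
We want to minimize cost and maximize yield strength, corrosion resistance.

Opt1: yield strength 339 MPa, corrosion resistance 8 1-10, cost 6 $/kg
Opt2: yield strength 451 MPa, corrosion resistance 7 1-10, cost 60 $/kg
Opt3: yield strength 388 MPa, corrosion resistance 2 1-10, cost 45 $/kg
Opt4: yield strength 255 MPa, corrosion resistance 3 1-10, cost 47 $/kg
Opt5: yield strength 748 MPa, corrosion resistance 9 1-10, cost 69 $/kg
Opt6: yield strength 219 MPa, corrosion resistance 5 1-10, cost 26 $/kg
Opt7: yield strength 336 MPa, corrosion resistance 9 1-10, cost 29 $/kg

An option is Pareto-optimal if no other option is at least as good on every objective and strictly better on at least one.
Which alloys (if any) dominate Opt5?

none

Opt1: worse on yield strength (339 vs 748).
Opt2: worse on yield strength (451 vs 748).
Opt3: worse on yield strength (388 vs 748).
Opt4: worse on yield strength (255 vs 748).
Opt6: worse on yield strength (219 vs 748).
Opt7: worse on yield strength (336 vs 748).
No option dominates Opt5.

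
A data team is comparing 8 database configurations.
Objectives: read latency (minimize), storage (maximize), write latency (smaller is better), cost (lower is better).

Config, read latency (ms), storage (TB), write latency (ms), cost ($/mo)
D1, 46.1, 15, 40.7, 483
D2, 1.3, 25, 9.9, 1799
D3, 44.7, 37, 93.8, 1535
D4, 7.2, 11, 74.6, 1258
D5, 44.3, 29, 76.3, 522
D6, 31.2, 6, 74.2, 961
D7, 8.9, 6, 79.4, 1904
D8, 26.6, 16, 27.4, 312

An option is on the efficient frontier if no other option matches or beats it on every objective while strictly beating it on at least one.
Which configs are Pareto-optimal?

D2, D3, D4, D5, D8

D1: dominated by D8 (read latency 26.6≤46.1, storage 16≥15, write latency 27.4≤40.7, cost 312≤483).
D2: not dominated (best read latency).
D3: not dominated (best storage).
D4: not dominated.
D5: not dominated.
D6: dominated by D8 (read latency 26.6≤31.2, storage 16≥6, write latency 27.4≤74.2, cost 312≤961).
D7: dominated by D2 (read latency 1.3≤8.9, storage 25≥6, write latency 9.9≤79.4, cost 1799≤1904).
D8: not dominated (best cost).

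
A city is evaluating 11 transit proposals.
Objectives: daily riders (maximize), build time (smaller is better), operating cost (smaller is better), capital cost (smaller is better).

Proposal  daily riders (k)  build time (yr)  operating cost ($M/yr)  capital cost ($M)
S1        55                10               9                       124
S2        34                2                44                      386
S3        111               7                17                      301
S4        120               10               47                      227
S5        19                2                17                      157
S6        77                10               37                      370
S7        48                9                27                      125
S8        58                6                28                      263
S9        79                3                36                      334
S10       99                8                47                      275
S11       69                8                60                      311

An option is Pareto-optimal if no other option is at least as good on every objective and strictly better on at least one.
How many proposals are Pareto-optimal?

S1: not dominated (best operating cost).
S2: not dominated.
S3: not dominated.
S4: not dominated (best daily riders).
S5: not dominated.
S6: dominated by S3 (daily riders 111≥77, build time 7≤10, operating cost 17≤37, capital cost 301≤370).
S7: not dominated.
S8: not dominated.
S9: not dominated.
S10: not dominated.
S11: dominated by S3 (daily riders 111≥69, build time 7≤8, operating cost 17≤60, capital cost 301≤311).
Pareto-optimal: S1, S2, S3, S4, S5, S7, S8, S9, S10 → 9.

9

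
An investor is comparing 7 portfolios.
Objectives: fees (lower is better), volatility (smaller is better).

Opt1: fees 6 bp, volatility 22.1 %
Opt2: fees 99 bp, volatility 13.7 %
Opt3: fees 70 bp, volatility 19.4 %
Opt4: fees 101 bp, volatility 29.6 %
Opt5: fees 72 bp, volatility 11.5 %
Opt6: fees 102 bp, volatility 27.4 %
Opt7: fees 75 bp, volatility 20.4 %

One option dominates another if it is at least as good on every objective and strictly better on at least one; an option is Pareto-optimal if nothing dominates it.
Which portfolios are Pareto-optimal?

Opt1: not dominated (best fees).
Opt2: dominated by Opt5 (fees 72≤99, volatility 11.5≤13.7).
Opt3: not dominated.
Opt4: dominated by Opt1 (fees 6≤101, volatility 22.1≤29.6).
Opt5: not dominated (best volatility).
Opt6: dominated by Opt1 (fees 6≤102, volatility 22.1≤27.4).
Opt7: dominated by Opt3 (fees 70≤75, volatility 19.4≤20.4).

Opt1, Opt3, Opt5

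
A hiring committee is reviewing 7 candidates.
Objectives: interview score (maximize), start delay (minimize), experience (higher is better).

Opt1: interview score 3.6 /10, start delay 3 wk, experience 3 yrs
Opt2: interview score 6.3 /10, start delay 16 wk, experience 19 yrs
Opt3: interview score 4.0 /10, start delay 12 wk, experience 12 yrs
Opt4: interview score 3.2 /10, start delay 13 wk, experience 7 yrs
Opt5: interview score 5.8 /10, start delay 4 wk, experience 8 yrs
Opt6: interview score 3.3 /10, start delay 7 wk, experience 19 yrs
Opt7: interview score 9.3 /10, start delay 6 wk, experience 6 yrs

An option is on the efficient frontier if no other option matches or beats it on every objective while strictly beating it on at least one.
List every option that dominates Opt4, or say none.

Opt3, Opt5, Opt6

Opt3: interview score 4.0≥3.2, start delay 12≤13, experience 12≥7 — dominates Opt4.
Opt5: interview score 5.8≥3.2, start delay 4≤13, experience 8≥7 — dominates Opt4.
Opt6: interview score 3.3≥3.2, start delay 7≤13, experience 19≥7 — dominates Opt4.
Others (Opt1, Opt2, Opt7) are each worse than Opt4 on at least one objective.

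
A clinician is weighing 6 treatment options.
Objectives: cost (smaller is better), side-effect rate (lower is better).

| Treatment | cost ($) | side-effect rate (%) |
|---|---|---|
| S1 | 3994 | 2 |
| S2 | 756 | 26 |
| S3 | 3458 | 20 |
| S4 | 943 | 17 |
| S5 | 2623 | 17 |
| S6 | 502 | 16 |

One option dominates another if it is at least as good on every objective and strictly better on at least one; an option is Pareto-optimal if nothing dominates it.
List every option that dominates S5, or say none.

S4: cost 943≤2623, side-effect rate 17≤17 — dominates S5.
S6: cost 502≤2623, side-effect rate 16≤17 — dominates S5.
Others (S1, S2, S3) are each worse than S5 on at least one objective.

S4, S6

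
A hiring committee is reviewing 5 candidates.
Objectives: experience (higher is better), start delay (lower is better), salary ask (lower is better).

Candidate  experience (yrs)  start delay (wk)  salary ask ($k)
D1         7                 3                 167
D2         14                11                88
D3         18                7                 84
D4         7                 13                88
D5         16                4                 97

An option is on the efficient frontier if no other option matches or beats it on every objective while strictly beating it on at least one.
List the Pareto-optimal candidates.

D1, D3, D5

D1: not dominated (best start delay).
D2: dominated by D3 (experience 18≥14, start delay 7≤11, salary ask 84≤88).
D3: not dominated (best experience).
D4: dominated by D2 (experience 14≥7, start delay 11≤13, salary ask 88≤88).
D5: not dominated.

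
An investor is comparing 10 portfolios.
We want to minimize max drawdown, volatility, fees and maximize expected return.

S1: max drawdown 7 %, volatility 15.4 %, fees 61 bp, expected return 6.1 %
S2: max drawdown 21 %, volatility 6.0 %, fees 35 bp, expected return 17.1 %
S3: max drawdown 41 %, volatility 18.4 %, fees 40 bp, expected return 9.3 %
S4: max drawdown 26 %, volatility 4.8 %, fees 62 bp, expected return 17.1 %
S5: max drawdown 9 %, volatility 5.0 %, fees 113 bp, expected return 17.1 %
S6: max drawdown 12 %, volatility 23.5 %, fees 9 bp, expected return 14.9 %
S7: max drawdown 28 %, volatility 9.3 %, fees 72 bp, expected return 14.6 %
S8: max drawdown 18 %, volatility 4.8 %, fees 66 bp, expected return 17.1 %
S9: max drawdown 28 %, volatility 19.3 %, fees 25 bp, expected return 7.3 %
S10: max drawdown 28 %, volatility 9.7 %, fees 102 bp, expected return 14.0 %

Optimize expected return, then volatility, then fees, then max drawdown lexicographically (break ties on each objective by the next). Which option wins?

S4

First maximize expected return: best is 17.1, kept {S2, S4, S5, S8}.
Then minimize volatility: best is 4.8, kept {S4, S8}.
Then minimize fees: best is 62, kept {S4}.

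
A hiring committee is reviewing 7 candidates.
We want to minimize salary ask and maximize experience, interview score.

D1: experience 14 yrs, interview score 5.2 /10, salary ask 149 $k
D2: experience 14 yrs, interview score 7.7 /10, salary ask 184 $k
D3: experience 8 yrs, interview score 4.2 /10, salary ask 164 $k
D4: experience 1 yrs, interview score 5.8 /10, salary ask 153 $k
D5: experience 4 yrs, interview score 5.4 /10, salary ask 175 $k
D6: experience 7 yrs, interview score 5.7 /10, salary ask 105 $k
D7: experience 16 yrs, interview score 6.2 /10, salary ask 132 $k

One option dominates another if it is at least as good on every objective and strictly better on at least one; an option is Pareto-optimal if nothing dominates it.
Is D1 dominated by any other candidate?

Yes

D7 vs D1: experience 16≥14, interview score 6.2≥5.2, salary ask 132≤149 — D7 is at least as good on every objective and strictly better on at least one, so D7 dominates D1.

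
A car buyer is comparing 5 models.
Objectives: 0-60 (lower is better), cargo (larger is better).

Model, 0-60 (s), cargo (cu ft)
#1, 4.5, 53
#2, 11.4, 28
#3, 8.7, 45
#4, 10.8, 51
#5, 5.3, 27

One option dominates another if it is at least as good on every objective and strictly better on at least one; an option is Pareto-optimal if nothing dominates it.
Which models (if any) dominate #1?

none

#2: worse on 0-60 (11.4 vs 4.5).
#3: worse on 0-60 (8.7 vs 4.5).
#4: worse on 0-60 (10.8 vs 4.5).
#5: worse on 0-60 (5.3 vs 4.5).
No option dominates #1.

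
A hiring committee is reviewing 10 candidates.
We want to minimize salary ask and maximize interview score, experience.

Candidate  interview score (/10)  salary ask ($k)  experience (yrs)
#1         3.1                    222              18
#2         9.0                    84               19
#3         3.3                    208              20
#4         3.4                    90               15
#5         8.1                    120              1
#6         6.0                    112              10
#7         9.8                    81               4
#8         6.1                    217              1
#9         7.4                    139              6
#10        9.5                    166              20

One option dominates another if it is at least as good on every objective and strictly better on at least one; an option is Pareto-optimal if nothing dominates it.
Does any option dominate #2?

#1: worse on interview score (3.1 vs 9.0).
#3: worse on interview score (3.3 vs 9.0).
#4: worse on interview score (3.4 vs 9.0).
#5: worse on interview score (8.1 vs 9.0).
#6: worse on interview score (6.0 vs 9.0).
#7: worse on experience (4 vs 19).
#8: worse on interview score (6.1 vs 9.0).
#9: worse on interview score (7.4 vs 9.0).
#10: worse on salary ask (166 vs 84).
No option is at least as good as #2 on every objective and strictly better on one.

No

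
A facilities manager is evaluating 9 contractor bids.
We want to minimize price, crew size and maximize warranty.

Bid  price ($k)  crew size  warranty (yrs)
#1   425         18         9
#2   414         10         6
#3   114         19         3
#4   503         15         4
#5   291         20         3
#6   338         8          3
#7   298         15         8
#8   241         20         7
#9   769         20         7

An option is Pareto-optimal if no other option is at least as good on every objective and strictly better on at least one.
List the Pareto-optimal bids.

#1: not dominated (best warranty).
#2: not dominated.
#3: not dominated (best price).
#4: dominated by #2 (price 414≤503, crew size 10≤15, warranty 6≥4).
#5: dominated by #3 (price 114≤291, crew size 19≤20, warranty 3≥3).
#6: not dominated (best crew size).
#7: not dominated.
#8: not dominated.
#9: dominated by #1 (price 425≤769, crew size 18≤20, warranty 9≥7).

#1, #2, #3, #6, #7, #8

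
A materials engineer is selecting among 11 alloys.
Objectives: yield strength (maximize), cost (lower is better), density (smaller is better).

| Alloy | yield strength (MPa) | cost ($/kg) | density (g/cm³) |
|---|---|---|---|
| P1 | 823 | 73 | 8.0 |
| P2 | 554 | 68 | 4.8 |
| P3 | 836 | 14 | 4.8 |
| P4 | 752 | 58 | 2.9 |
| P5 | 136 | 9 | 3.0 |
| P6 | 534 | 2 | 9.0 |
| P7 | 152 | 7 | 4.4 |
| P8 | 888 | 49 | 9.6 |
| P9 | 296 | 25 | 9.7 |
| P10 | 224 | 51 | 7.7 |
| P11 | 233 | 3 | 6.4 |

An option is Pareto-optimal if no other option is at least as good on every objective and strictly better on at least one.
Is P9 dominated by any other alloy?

Yes

P3 vs P9: yield strength 836≥296, cost 14≤25, density 4.8≤9.7 — P3 is at least as good on every objective and strictly better on at least one, so P3 dominates P9.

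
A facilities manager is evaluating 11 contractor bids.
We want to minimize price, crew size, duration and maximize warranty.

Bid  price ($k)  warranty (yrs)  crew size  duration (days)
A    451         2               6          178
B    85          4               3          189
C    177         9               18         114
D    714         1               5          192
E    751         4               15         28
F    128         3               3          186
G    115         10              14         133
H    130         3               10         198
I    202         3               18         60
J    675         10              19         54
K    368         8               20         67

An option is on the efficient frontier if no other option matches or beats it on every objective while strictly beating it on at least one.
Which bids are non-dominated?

A: not dominated.
B: not dominated (best price).
C: not dominated.
D: dominated by B (price 85≤714, warranty 4≥1, crew size 3≤5, duration 189≤192).
E: not dominated (best duration).
F: not dominated.
G: not dominated.
H: dominated by B (price 85≤130, warranty 4≥3, crew size 3≤10, duration 189≤198).
I: not dominated.
J: not dominated.
K: not dominated.

A, B, C, E, F, G, I, J, K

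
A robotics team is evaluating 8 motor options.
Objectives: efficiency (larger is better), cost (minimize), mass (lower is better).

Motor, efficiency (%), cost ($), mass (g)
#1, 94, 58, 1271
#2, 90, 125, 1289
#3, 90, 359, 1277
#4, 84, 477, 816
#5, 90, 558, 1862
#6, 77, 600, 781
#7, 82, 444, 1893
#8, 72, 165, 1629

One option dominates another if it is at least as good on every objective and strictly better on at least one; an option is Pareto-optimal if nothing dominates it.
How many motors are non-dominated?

3

#1: not dominated (best efficiency).
#2: dominated by #1 (efficiency 94≥90, cost 58≤125, mass 1271≤1289).
#3: dominated by #1 (efficiency 94≥90, cost 58≤359, mass 1271≤1277).
#4: not dominated.
#5: dominated by #1 (efficiency 94≥90, cost 58≤558, mass 1271≤1862).
#6: not dominated (best mass).
#7: dominated by #1 (efficiency 94≥82, cost 58≤444, mass 1271≤1893).
#8: dominated by #1 (efficiency 94≥72, cost 58≤165, mass 1271≤1629).
Pareto-optimal: #1, #4, #6 → 3.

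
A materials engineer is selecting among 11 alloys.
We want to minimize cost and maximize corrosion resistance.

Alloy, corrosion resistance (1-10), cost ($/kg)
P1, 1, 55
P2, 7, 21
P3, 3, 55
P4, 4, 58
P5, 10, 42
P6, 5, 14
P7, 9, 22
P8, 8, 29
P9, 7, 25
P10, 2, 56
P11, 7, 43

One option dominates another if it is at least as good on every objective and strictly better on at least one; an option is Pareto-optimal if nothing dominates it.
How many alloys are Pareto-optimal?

4

P1: dominated by P2 (corrosion resistance 7≥1, cost 21≤55).
P2: not dominated.
P3: dominated by P2 (corrosion resistance 7≥3, cost 21≤55).
P4: dominated by P2 (corrosion resistance 7≥4, cost 21≤58).
P5: not dominated (best corrosion resistance).
P6: not dominated (best cost).
P7: not dominated.
P8: dominated by P7 (corrosion resistance 9≥8, cost 22≤29).
P9: dominated by P2 (corrosion resistance 7≥7, cost 21≤25).
P10: dominated by P2 (corrosion resistance 7≥2, cost 21≤56).
P11: dominated by P2 (corrosion resistance 7≥7, cost 21≤43).
Pareto-optimal: P2, P5, P6, P7 → 4.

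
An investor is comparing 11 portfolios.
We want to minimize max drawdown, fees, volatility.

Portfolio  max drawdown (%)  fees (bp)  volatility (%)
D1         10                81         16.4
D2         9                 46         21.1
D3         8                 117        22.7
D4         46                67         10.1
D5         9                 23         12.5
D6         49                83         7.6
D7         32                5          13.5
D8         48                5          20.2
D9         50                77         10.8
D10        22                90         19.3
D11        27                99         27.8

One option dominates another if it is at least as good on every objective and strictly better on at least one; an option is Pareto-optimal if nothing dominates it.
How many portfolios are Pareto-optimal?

5

D1: dominated by D5 (max drawdown 9≤10, fees 23≤81, volatility 12.5≤16.4).
D2: dominated by D5 (max drawdown 9≤9, fees 23≤46, volatility 12.5≤21.1).
D3: not dominated (best max drawdown).
D4: not dominated.
D5: not dominated.
D6: not dominated (best volatility).
D7: not dominated.
D8: dominated by D7 (max drawdown 32≤48, fees 5≤5, volatility 13.5≤20.2).
D9: dominated by D4 (max drawdown 46≤50, fees 67≤77, volatility 10.1≤10.8).
D10: dominated by D1 (max drawdown 10≤22, fees 81≤90, volatility 16.4≤19.3).
D11: dominated by D1 (max drawdown 10≤27, fees 81≤99, volatility 16.4≤27.8).
Pareto-optimal: D3, D4, D5, D6, D7 → 5.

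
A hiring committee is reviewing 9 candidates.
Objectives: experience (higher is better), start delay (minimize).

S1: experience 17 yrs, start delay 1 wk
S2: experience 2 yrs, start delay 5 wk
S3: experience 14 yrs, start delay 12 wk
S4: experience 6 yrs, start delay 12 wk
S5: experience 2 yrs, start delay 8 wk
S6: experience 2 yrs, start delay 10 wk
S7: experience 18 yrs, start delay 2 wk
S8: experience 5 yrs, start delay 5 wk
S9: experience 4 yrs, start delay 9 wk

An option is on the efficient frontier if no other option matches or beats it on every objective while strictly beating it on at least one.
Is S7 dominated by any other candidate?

S1: worse on experience (17 vs 18).
S2: worse on experience (2 vs 18).
S3: worse on experience (14 vs 18).
S4: worse on experience (6 vs 18).
S5: worse on experience (2 vs 18).
S6: worse on experience (2 vs 18).
S8: worse on experience (5 vs 18).
S9: worse on experience (4 vs 18).
No option is at least as good as S7 on every objective and strictly better on one.

No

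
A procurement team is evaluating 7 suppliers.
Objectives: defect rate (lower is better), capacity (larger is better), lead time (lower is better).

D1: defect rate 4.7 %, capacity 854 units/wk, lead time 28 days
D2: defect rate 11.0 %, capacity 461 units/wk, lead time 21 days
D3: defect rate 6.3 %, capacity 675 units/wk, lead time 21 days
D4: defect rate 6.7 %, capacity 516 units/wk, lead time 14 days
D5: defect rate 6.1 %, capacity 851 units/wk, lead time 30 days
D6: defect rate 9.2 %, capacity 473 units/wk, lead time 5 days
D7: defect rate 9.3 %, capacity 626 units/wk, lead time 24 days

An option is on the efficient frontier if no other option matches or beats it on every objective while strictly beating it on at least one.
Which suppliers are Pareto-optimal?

D1, D3, D4, D6

D1: not dominated (best defect rate).
D2: dominated by D3 (defect rate 6.3≤11.0, capacity 675≥461, lead time 21≤21).
D3: not dominated.
D4: not dominated.
D5: dominated by D1 (defect rate 4.7≤6.1, capacity 854≥851, lead time 28≤30).
D6: not dominated (best lead time).
D7: dominated by D3 (defect rate 6.3≤9.3, capacity 675≥626, lead time 21≤24).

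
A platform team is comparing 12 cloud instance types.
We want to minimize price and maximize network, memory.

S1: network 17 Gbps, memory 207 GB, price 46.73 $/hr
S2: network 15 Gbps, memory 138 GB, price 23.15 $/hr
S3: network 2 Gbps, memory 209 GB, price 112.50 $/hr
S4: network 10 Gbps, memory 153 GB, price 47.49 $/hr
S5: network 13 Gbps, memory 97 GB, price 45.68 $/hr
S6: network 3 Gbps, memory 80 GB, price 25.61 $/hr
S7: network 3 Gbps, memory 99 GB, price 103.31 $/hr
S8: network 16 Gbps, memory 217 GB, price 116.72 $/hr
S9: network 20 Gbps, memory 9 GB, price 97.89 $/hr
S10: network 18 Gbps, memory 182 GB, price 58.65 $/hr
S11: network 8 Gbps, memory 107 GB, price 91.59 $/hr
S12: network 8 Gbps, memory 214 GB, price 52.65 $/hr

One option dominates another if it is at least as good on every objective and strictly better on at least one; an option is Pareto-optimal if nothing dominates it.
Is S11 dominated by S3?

No

S3 vs S11: S3 is worse on network (2 vs 8), so it does not dominate S11.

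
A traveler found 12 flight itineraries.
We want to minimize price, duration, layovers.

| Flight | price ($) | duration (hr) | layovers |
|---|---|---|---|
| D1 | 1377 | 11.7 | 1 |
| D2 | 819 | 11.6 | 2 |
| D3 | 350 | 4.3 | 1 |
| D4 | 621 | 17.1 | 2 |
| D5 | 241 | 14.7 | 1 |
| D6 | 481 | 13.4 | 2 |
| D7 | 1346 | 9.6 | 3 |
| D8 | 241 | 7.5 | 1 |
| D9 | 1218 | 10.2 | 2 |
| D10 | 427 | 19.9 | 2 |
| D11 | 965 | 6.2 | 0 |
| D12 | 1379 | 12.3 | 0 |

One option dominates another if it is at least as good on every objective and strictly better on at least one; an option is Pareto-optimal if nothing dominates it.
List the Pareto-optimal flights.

D3, D8, D11

D1: dominated by D3 (price 350≤1377, duration 4.3≤11.7, layovers 1≤1).
D2: dominated by D3 (price 350≤819, duration 4.3≤11.6, layovers 1≤2).
D3: not dominated (best duration).
D4: dominated by D3 (price 350≤621, duration 4.3≤17.1, layovers 1≤2).
D5: dominated by D8 (price 241≤241, duration 7.5≤14.7, layovers 1≤1).
D6: dominated by D3 (price 350≤481, duration 4.3≤13.4, layovers 1≤2).
D7: dominated by D3 (price 350≤1346, duration 4.3≤9.6, layovers 1≤3).
D8: not dominated.
D9: dominated by D3 (price 350≤1218, duration 4.3≤10.2, layovers 1≤2).
D10: dominated by D3 (price 350≤427, duration 4.3≤19.9, layovers 1≤2).
D11: not dominated.
D12: dominated by D11 (price 965≤1379, duration 6.2≤12.3, layovers 0≤0).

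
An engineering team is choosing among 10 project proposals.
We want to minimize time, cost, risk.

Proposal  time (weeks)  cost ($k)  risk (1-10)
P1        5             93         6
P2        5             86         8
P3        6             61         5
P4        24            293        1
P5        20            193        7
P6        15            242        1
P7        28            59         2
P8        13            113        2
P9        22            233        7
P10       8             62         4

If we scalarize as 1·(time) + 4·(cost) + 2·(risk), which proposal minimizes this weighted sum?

P3

P1: 1·5 + 4·93 + 2·6 = 389
P2: 1·5 + 4·86 + 2·8 = 365
P3: 1·6 + 4·61 + 2·5 = 260
P4: 1·24 + 4·293 + 2·1 = 1198
P5: 1·20 + 4·193 + 2·7 = 806
P6: 1·15 + 4·242 + 2·1 = 985
P7: 1·28 + 4·59 + 2·2 = 268
P8: 1·13 + 4·113 + 2·2 = 469
P9: 1·22 + 4·233 + 2·7 = 968
P10: 1·8 + 4·62 + 2·4 = 264
Lowest: P3 at 260.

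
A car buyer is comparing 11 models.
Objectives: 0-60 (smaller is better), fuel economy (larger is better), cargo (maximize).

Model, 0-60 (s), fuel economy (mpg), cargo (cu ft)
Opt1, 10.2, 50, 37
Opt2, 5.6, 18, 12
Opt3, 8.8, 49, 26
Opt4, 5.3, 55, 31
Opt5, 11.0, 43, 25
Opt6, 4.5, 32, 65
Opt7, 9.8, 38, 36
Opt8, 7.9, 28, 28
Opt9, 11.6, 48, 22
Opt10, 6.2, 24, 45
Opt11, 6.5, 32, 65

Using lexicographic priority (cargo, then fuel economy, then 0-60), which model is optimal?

Opt6

First maximize cargo: best is 65, kept {Opt6, Opt11}.
Then maximize fuel economy: best is 32, kept {Opt6, Opt11}.
Then minimize 0-60: best is 4.5, kept {Opt6}.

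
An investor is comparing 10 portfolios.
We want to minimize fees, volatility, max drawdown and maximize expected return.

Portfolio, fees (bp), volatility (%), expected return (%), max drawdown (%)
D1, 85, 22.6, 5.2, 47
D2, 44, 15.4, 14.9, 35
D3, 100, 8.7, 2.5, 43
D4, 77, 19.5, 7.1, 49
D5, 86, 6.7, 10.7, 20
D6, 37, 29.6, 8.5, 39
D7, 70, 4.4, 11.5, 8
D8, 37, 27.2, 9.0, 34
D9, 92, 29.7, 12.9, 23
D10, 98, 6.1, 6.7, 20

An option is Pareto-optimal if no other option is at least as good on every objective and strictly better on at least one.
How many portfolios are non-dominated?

D1: dominated by D2 (fees 44≤85, volatility 15.4≤22.6, expected return 14.9≥5.2, max drawdown 35≤47).
D2: not dominated (best expected return).
D3: dominated by D5 (fees 86≤100, volatility 6.7≤8.7, expected return 10.7≥2.5, max drawdown 20≤43).
D4: dominated by D2 (fees 44≤77, volatility 15.4≤19.5, expected return 14.9≥7.1, max drawdown 35≤49).
D5: dominated by D7 (fees 70≤86, volatility 4.4≤6.7, expected return 11.5≥10.7, max drawdown 8≤20).
D6: dominated by D8 (fees 37≤37, volatility 27.2≤29.6, expected return 9.0≥8.5, max drawdown 34≤39).
D7: not dominated (best volatility).
D8: not dominated.
D9: not dominated.
D10: dominated by D7 (fees 70≤98, volatility 4.4≤6.1, expected return 11.5≥6.7, max drawdown 8≤20).
Pareto-optimal: D2, D7, D8, D9 → 4.

4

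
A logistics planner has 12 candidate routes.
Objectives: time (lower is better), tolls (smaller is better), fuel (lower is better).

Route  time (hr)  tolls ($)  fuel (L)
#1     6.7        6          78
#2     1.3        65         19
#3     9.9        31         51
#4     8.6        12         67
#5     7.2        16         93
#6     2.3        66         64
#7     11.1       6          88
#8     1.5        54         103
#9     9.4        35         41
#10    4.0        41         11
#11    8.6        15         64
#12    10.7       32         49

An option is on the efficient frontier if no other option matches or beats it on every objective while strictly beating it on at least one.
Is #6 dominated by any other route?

#2 vs #6: time 1.3≤2.3, tolls 65≤66, fuel 19≤64 — #2 is at least as good on every objective and strictly better on at least one, so #2 dominates #6.

Yes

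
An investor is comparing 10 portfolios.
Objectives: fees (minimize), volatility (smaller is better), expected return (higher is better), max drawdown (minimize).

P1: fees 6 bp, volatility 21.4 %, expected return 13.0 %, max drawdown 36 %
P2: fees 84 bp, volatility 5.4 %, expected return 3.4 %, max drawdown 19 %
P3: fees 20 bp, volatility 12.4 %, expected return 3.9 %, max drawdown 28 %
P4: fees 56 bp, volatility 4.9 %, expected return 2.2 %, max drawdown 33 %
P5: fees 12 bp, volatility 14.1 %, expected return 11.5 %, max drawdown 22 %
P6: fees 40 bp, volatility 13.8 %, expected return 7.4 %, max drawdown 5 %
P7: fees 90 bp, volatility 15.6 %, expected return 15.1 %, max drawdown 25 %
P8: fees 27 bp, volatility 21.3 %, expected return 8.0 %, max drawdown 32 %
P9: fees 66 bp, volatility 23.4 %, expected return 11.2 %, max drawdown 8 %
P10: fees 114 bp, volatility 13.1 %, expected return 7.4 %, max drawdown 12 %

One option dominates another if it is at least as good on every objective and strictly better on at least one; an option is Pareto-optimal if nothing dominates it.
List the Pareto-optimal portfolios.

P1: not dominated (best fees).
P2: not dominated.
P3: not dominated.
P4: not dominated (best volatility).
P5: not dominated.
P6: not dominated (best max drawdown).
P7: not dominated (best expected return).
P8: dominated by P5 (fees 12≤27, volatility 14.1≤21.3, expected return 11.5≥8.0, max drawdown 22≤32).
P9: not dominated.
P10: not dominated.

P1, P2, P3, P4, P5, P6, P7, P9, P10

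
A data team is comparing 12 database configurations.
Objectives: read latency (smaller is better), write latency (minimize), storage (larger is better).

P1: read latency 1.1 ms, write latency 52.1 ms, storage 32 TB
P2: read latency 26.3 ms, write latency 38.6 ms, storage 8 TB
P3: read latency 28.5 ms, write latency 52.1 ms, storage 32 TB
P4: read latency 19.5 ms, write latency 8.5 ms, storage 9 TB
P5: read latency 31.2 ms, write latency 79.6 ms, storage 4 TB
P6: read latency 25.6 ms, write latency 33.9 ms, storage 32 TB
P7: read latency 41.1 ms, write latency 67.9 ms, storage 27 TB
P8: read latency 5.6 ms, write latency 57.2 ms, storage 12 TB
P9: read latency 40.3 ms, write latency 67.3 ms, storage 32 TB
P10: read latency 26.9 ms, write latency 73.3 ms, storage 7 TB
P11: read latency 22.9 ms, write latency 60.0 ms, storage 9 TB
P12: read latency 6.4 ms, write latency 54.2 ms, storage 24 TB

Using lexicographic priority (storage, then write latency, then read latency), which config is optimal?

P6

First maximize storage: best is 32, kept {P1, P3, P6, P9}.
Then minimize write latency: best is 33.9, kept {P6}.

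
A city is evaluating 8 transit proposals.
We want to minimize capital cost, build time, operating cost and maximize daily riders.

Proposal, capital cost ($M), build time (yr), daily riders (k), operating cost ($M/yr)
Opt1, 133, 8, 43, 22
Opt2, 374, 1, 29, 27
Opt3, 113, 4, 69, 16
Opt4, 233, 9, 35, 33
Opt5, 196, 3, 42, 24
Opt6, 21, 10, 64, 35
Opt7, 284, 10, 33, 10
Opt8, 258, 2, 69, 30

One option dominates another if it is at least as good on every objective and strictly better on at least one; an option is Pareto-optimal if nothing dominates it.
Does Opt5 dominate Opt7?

No

Opt5 vs Opt7: Opt5 is worse on operating cost (24 vs 10), so it does not dominate Opt7.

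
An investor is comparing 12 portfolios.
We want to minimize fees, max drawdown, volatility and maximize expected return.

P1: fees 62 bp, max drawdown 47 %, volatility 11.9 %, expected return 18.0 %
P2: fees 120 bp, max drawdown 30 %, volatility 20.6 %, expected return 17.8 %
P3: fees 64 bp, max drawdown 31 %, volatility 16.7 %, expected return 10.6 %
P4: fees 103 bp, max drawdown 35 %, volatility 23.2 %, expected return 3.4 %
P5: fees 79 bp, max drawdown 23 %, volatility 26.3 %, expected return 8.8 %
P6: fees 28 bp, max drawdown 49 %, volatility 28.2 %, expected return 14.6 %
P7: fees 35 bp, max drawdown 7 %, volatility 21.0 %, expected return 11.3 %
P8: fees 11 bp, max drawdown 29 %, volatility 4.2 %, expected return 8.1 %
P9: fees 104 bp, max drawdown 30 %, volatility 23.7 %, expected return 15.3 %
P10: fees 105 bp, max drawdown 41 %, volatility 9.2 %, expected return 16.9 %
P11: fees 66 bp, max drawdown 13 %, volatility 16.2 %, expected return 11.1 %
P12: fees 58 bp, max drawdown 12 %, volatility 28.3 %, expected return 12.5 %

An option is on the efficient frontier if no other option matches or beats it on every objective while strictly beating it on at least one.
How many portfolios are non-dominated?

P1: not dominated (best expected return).
P2: not dominated.
P3: not dominated.
P4: dominated by P3 (fees 64≤103, max drawdown 31≤35, volatility 16.7≤23.2, expected return 10.6≥3.4).
P5: dominated by P7 (fees 35≤79, max drawdown 7≤23, volatility 21.0≤26.3, expected return 11.3≥8.8).
P6: not dominated.
P7: not dominated (best max drawdown).
P8: not dominated (best fees).
P9: not dominated.
P10: not dominated.
P11: not dominated.
P12: not dominated.
Pareto-optimal: P1, P2, P3, P6, P7, P8, P9, P10, P11, P12 → 10.

10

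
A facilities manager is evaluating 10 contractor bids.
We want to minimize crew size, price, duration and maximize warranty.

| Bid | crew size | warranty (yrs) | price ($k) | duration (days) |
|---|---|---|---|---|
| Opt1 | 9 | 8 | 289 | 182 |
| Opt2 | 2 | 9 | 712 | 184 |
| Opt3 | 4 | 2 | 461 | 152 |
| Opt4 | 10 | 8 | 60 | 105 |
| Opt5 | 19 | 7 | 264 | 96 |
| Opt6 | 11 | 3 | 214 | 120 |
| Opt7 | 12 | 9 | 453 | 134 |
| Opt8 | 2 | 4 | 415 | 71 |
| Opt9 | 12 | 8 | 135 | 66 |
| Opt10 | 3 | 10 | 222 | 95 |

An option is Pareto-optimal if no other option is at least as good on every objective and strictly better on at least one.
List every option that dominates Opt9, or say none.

none

Opt1: worse on price (289 vs 135).
Opt2: worse on price (712 vs 135).
Opt3: worse on warranty (2 vs 8).
Opt4: worse on duration (105 vs 66).
Opt5: worse on crew size (19 vs 12).
Opt6: worse on warranty (3 vs 8).
Opt7: worse on price (453 vs 135).
Opt8: worse on warranty (4 vs 8).
Opt10: worse on price (222 vs 135).
No option dominates Opt9.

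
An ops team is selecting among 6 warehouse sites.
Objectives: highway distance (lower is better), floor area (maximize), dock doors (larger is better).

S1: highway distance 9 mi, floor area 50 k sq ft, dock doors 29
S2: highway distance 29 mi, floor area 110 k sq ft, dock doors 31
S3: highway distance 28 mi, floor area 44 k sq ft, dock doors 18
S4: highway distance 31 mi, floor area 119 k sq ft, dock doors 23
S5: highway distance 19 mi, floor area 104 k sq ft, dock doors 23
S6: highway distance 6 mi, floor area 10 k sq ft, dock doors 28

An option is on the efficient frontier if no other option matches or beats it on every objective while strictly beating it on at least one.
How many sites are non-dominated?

5

S1: not dominated.
S2: not dominated (best dock doors).
S3: dominated by S1 (highway distance 9≤28, floor area 50≥44, dock doors 29≥18).
S4: not dominated (best floor area).
S5: not dominated.
S6: not dominated (best highway distance).
Pareto-optimal: S1, S2, S4, S5, S6 → 5.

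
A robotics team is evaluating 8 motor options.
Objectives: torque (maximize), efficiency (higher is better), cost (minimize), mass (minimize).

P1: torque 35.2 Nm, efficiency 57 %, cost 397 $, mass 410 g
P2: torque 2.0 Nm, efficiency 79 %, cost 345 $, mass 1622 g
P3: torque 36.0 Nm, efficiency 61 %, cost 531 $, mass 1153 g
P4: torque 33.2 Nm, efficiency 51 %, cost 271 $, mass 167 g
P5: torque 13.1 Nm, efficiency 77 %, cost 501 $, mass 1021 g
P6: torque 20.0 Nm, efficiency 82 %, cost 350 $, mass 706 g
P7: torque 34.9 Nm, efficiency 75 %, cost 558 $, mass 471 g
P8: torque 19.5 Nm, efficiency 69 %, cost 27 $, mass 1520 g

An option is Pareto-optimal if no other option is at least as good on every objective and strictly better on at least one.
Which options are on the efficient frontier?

P1: not dominated.
P2: not dominated.
P3: not dominated (best torque).
P4: not dominated (best mass).
P5: dominated by P6 (torque 20.0≥13.1, efficiency 82≥77, cost 350≤501, mass 706≤1021).
P6: not dominated (best efficiency).
P7: not dominated.
P8: not dominated (best cost).

P1, P2, P3, P4, P6, P7, P8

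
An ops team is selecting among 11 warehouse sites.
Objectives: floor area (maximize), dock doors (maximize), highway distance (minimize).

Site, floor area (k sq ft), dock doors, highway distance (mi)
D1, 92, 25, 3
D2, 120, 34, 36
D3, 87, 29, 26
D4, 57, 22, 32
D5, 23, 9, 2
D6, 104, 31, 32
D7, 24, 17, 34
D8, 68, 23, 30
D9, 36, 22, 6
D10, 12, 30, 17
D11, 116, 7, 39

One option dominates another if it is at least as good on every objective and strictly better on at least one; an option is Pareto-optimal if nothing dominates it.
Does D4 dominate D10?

D4 vs D10: D4 is worse on dock doors (22 vs 30), so it does not dominate D10.

No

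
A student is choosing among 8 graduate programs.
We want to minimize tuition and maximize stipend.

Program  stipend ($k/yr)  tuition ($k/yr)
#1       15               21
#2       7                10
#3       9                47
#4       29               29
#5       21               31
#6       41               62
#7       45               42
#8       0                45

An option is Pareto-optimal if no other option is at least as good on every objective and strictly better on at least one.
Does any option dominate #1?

#2: worse on stipend (7 vs 15).
#3: worse on stipend (9 vs 15).
#4: worse on tuition (29 vs 21).
#5: worse on tuition (31 vs 21).
#6: worse on tuition (62 vs 21).
#7: worse on tuition (42 vs 21).
#8: worse on stipend (0 vs 15).
No option is at least as good as #1 on every objective and strictly better on one.

No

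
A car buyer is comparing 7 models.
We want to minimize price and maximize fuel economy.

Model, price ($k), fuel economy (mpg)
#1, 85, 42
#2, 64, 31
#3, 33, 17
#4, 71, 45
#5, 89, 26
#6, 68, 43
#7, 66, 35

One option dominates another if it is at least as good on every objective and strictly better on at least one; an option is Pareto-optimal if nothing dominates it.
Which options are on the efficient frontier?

#2, #3, #4, #6, #7

#1: dominated by #4 (price 71≤85, fuel economy 45≥42).
#2: not dominated.
#3: not dominated (best price).
#4: not dominated (best fuel economy).
#5: dominated by #1 (price 85≤89, fuel economy 42≥26).
#6: not dominated.
#7: not dominated.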